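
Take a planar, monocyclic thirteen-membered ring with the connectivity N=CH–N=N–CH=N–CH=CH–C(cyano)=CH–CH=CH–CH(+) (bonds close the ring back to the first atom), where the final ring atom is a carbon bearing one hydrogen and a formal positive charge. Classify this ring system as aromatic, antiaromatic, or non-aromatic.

Every ring atom contributes a p orbital perpendicular to the ring (the double-bond atoms are sp², each contributing one p electron; each =N– nitrogen is pyridine-type (lone pair in the sp² plane, one electron in the p orbital); the carbocation has an empty p orbital), so the π system is cyclic and fully conjugated.
Counting π electrons: 6 × 2 = 12 from the double-bond units + 0 from the CH(+) atom = 12.
12 is a 4n count (n = 3), so the planar conjugated ring is antiaromatic.

Antiaromatic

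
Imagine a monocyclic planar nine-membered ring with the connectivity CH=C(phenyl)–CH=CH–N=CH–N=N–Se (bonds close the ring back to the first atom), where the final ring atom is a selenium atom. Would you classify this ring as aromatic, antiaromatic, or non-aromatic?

Every ring atom contributes a p orbital perpendicular to the ring (the double-bond atoms are sp², each contributing one p electron; each sp² =N– keeps its lone pair in-plane and puts one electron into the π system; the selenium donates one lone pair from its p orbital), so the π system is cyclic and fully conjugated.
π-electron count: 4 × 2 = 8 from the double-bond units + 2 from the Se atom = 10.
With 10 π electrons (n = 2), the Hückel 4n+2 condition holds.

Aromatic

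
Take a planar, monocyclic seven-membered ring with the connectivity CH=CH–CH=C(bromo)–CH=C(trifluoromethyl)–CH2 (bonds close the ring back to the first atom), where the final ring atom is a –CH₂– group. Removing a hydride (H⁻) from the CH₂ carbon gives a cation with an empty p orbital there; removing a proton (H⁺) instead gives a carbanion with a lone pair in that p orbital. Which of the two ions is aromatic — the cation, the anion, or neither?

The cation

Both ions have a continuous loop of p orbitals — each ring atom is sp².
Cation: 3 × 2 + 0 = 6 π electrons → 4(1)+2, aromatic.
Anion: 3 × 2 + 2 = 8 π electrons → 4(2), antiaromatic.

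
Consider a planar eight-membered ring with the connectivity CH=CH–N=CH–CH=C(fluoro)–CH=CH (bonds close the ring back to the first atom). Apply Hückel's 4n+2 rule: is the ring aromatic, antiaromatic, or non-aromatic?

All ring atoms are sp² and supply a p orbital to the ring (the double-bond atoms are sp², each contributing one p electron; the doubly-bonded nitrogens are pyridine-type — their lone pairs lie in the ring plane, leaving one electron in the p orbital); the conjugation is uninterrupted.
π-electron count: 4 × 2 = 8 from the 4 double-bond units.
A 4n π count (8, n = 2) in a planar conjugated ring means antiaromatic.

Antiaromatic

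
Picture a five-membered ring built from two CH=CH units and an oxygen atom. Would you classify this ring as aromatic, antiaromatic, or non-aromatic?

Aromatic

The p orbitals form a continuous loop: every atom in a ring double bond is sp² and brings one electron to the p orbital; the oxygen donates one lone pair from its p orbital. The ring is fully conjugated.
Tallying contributions gives 2 × 2 = 4 from the double-bond units + 2 from the O atom = 6.
Since 6 = 4·1 + 2, the ring meets the 4n+2 criterion.
(This ring is furan.)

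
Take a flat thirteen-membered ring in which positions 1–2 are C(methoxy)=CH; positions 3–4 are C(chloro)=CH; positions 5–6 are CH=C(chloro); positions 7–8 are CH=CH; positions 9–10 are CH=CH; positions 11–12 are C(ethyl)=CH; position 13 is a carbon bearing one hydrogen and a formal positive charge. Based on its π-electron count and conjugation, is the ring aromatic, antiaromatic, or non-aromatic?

Antiaromatic

Check conjugation: the double-bond atoms are sp², each contributing one p electron; the carbocation has an empty p orbital — every position has a p orbital, so the cyclic π system is continuous.
Counting π electrons: 6 × 2 = 12 from the double-bond units + 0 from the CH(+) atom = 12.
With 12 = 4·3 π electrons, Hückel's rule classifies the planar ring as antiaromatic.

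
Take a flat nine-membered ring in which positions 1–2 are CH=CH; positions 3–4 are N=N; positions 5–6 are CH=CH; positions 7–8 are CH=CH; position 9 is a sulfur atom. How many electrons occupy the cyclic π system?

Every ring atom contributes a p orbital perpendicular to the ring (the double-bond atoms are sp², each contributing one p electron; the doubly-bonded nitrogens are pyridine-type — their lone pairs lie in the ring plane, leaving one electron in the p orbital; the sulfur donates one lone pair from its p orbital), so the π system is cyclic and fully conjugated.
Adding the contributions, 4 × 2 = 8 from the double-bond units + 2 from the S atom = 10.

10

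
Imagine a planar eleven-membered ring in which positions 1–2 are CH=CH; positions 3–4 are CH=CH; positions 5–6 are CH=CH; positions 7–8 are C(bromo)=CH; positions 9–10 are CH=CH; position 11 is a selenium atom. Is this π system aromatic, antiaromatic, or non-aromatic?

Antiaromatic

Check conjugation: the double-bond atoms are sp², each contributing one p electron; the selenium donates one lone pair from its p orbital — every position has a p orbital, so the cyclic π system is continuous.
Counting π electrons: 5 × 2 = 10 from the double-bond units + 2 from the Se atom = 12.
With 12 = 4·3 π electrons, Hückel's rule classifies the planar ring as antiaromatic.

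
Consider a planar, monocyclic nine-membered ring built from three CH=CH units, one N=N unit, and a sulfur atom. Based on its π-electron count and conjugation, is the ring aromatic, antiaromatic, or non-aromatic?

Aromatic

The p orbitals form a continuous loop: every atom in a ring double bond is sp² and brings one electron to the p orbital; each =N– nitrogen is pyridine-type (lone pair in the sp² plane, one electron in the p orbital); the sulfur donates one lone pair from its p orbital. The ring is fully conjugated.
π-electron count: 4 × 2 = 8 from the double-bond units + 2 from the S atom = 10.
That gives a 4n+2 count (10, n = 2).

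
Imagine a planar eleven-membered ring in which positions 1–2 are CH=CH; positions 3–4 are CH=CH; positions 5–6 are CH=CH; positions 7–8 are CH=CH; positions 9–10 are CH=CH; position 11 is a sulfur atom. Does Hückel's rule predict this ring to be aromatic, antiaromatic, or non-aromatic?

Antiaromatic

Every ring atom contributes a p orbital perpendicular to the ring (the double-bond atoms are sp², each contributing one p electron; the sulfur donates one lone pair from its p orbital), so the π system is cyclic and fully conjugated.
Adding the contributions, 5 × 2 = 10 from the double-bond units + 2 from the S atom = 12.
12 = 4(3); a planar, fully conjugated 4n system is antiaromatic.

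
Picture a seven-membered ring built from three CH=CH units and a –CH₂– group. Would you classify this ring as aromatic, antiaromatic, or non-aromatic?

Because the tetrahedral CH₂ carbon is sp³ and has no p orbital in the ring π system at the CH2 position, the π system cannot extend all the way around the ring.
A ring that is not fully conjugated cannot be aromatic or antiaromatic regardless of its π-electron count.

Non-aromatic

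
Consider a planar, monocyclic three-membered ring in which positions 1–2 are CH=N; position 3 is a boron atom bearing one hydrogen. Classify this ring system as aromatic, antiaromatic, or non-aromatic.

The p orbitals form a continuous loop: every atom in a ring double bond is sp² and brings one electron to the p orbital; each =N– nitrogen is pyridine-type (lone pair in the sp² plane, one electron in the p orbital); the boron has an empty p orbital. The ring is fully conjugated.
π-electron count: 1 × 2 = 2 from the double-bond unit + 0 from the BH atom = 2.
Since 2 = 4·0 + 2, the ring meets the 4n+2 criterion.

Aromatic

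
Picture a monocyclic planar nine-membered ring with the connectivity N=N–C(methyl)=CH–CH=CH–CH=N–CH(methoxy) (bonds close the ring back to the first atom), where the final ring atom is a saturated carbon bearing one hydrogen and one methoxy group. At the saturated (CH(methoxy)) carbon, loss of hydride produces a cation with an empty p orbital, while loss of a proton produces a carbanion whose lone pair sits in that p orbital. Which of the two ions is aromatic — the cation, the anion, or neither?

The anion

In both ions every ring atom is sp² and contributes a p orbital, so both rings are fully conjugated.
Cation: 4 × 2 + 0 = 8 π electrons → 4(2), antiaromatic.
Anion: 4 × 2 + 2 = 10 π electrons → 4(2)+2, aromatic.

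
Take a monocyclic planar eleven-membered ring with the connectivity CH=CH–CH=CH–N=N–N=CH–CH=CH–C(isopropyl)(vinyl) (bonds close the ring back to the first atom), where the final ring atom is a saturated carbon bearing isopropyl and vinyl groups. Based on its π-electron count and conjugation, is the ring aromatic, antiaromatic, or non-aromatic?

Non-aromatic

The C(isopropyl)(vinyl) position has four σ bonds — that saturated carbon is sp³ and has no p orbital in the ring π system — so the cyclic conjugation is interrupted.
A ring that is not fully conjugated cannot be aromatic or antiaromatic regardless of its π-electron count.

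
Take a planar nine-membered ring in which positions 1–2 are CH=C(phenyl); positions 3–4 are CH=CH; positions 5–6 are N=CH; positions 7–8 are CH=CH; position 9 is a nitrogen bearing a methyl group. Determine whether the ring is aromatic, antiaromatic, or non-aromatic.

The p orbitals form a continuous loop: every atom in a ring double bond is sp² and brings one electron to the p orbital; each sp² =N– keeps its lone pair in-plane and puts one electron into the π system; the pyrrole-type nitrogen donates its lone pair from the p orbital. The ring is fully conjugated.
π-electron count: 4 × 2 = 8 from the double-bond units + 2 from the N(methyl) atom = 10.
Since 10 = 4·2 + 2, the ring meets the 4n+2 criterion.

Aromatic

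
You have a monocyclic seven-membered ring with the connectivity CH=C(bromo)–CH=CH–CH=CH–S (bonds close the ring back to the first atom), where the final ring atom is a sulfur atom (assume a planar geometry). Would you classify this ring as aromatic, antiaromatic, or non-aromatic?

Antiaromatic

Check conjugation: each doubly-bonded ring atom is sp² with one p-orbital electron; the sulfur donates one lone pair from its p orbital — every position has a p orbital, so the cyclic π system is continuous.
Counting π electrons: 3 × 2 = 6 from the double-bond units + 2 from the S atom = 8.
A 4n π count (8, n = 2) in a planar conjugated ring means antiaromatic.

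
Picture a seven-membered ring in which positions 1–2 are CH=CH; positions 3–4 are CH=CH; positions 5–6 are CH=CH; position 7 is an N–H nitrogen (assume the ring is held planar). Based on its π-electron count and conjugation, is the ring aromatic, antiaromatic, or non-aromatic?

Antiaromatic

All ring atoms are sp² and supply a p orbital to the ring (every atom in a ring double bond is sp² and brings one electron to the p orbital; the pyrrole-type nitrogen donates its lone pair from the p orbital); the conjugation is uninterrupted.
Counting π electrons: 3 × 2 = 6 from the double-bond units + 2 from the NH atom = 8.
A 4n π count (8, n = 2) in a planar conjugated ring means antiaromatic.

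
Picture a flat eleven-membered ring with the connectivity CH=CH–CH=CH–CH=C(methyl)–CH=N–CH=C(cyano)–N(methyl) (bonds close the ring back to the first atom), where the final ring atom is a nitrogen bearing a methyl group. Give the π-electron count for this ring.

12

Check conjugation: the double-bond atoms are sp², each contributing one p electron; each =N– nitrogen is pyridine-type (lone pair in the sp² plane, one electron in the p orbital); the pyrrole-type nitrogen donates its lone pair from the p orbital — every position has a p orbital, so the cyclic π system is continuous.
Tallying contributions gives 5 × 2 = 10 from the double-bond units + 2 from the N(methyl) atom = 12.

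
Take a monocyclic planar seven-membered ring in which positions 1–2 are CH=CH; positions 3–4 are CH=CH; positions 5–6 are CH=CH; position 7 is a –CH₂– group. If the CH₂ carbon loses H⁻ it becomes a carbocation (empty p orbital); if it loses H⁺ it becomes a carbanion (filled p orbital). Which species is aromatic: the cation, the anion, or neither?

The cation

Both ions have a continuous loop of p orbitals — each ring atom is sp².
Cation: 3 × 2 + 0 = 6 π electrons → 4(1)+2, aromatic.
Anion: 3 × 2 + 2 = 8 π electrons → 4(2), antiaromatic.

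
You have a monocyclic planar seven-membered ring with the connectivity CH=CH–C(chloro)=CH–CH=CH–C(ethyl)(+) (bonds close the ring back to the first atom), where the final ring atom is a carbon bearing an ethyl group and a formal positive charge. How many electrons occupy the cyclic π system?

All ring atoms are sp² and supply a p orbital to the ring (every atom in a ring double bond is sp² and brings one electron to the p orbital; the carbocation has an empty p orbital); the conjugation is uninterrupted.
π-electron count: 3 × 2 = 6 from the double-bond units + 0 from the C(ethyl)(+) atom = 6.

6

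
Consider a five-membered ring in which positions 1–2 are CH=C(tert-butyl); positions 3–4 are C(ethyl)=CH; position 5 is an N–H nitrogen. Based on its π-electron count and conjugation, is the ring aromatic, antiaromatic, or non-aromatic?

Aromatic

The p orbitals form a continuous loop: every atom in a ring double bond is sp² and brings one electron to the p orbital; the pyrrole-type nitrogen donates its lone pair from the p orbital. The ring is fully conjugated.
π-electron count: 2 × 2 = 4 from the double-bond units + 2 from the NH atom = 6.
Since 6 = 4·1 + 2, the ring meets the 4n+2 criterion.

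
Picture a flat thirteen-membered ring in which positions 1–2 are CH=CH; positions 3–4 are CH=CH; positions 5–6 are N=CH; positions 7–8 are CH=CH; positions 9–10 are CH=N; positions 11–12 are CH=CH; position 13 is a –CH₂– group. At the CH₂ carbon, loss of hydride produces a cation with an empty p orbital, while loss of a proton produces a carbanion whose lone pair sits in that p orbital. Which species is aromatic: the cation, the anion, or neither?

The anion

In both ions every ring atom is sp² and contributes a p orbital, so both rings are fully conjugated.
Cation: 6 × 2 + 0 = 12 π electrons → 4(3), antiaromatic.
Anion: 6 × 2 + 2 = 14 π electrons → 4(3)+2, aromatic.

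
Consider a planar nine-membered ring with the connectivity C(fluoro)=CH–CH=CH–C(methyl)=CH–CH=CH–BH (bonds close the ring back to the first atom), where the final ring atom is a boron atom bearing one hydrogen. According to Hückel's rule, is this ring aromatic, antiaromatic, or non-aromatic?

Antiaromatic

Check conjugation: each doubly-bonded ring atom is sp² with one p-orbital electron; the boron has an empty p orbital — every position has a p orbital, so the cyclic π system is continuous.
Counting π electrons: 4 × 2 = 8 from the double-bond units + 0 from the BH atom = 8.
A 4n π count (8, n = 2) in a planar conjugated ring means antiaromatic.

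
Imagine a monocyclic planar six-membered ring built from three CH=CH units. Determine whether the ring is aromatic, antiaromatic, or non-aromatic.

All ring atoms are sp² and supply a p orbital to the ring (the double-bond atoms are sp², each contributing one p electron); the conjugation is uninterrupted.
Adding the contributions, 3 × 2 = 6 from the 3 double-bond units.
6 = 4(1) + 2, which satisfies Hückel's 4n+2 rule.

Aromatic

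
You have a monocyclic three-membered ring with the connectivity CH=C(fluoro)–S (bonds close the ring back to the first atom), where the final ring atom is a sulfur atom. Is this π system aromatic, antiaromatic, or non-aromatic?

The p orbitals form a continuous loop: every atom in a ring double bond is sp² and brings one electron to the p orbital; the sulfur donates one lone pair from its p orbital. The ring is fully conjugated.
Tallying contributions gives 1 × 2 = 2 from the double-bond unit + 2 from the S atom = 4.
4 = 4(1); a planar, fully conjugated 4n system is antiaromatic.

Antiaromatic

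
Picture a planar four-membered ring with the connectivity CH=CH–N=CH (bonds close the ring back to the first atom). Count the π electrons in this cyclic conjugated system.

Check conjugation: the double-bond atoms are sp², each contributing one p electron; each sp² =N– keeps its lone pair in-plane and puts one electron into the π system — every position has a p orbital, so the cyclic π system is continuous.
Counting π electrons: 2 × 2 = 4 from the 2 double-bond units.

4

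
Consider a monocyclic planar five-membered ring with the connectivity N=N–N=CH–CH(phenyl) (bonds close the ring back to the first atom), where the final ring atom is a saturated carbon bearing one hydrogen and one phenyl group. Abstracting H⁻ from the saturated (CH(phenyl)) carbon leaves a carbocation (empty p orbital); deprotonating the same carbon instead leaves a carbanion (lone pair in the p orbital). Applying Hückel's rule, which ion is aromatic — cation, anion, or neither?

The anion

Both ions have a continuous loop of p orbitals — each ring atom is sp².
Cation: 2 × 2 + 0 = 4 π electrons → 4(1), antiaromatic.
Anion: 2 × 2 + 2 = 6 π electrons → 4(1)+2, aromatic.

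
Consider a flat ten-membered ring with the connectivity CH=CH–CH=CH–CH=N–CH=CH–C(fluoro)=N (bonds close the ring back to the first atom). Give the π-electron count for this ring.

10

Every ring atom contributes a p orbital perpendicular to the ring (the double-bond atoms are sp², each contributing one p electron; the doubly-bonded nitrogens are pyridine-type — their lone pairs lie in the ring plane, leaving one electron in the p orbital), so the π system is cyclic and fully conjugated.
Counting π electrons: 5 × 2 = 10 from the 5 double-bond units.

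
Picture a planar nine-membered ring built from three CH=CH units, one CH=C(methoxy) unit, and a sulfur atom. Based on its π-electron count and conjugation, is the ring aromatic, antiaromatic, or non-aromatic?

Aromatic

Every ring atom contributes a p orbital perpendicular to the ring (the double-bond atoms are sp², each contributing one p electron; the sulfur donates one lone pair from its p orbital), so the π system is cyclic and fully conjugated.
Adding the contributions, 4 × 2 = 8 from the double-bond units + 2 from the S atom = 10.
That gives a 4n+2 count (10, n = 2).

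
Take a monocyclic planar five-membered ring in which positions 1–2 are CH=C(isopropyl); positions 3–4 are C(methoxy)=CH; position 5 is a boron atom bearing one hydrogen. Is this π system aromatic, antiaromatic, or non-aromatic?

The p orbitals form a continuous loop: the double-bond atoms are sp², each contributing one p electron; the boron has an empty p orbital. The ring is fully conjugated.
Tallying contributions gives 2 × 2 = 4 from the double-bond units + 0 from the BH atom = 4.
4 is a 4n count (n = 1), so the planar conjugated ring is antiaromatic.

Antiaromatic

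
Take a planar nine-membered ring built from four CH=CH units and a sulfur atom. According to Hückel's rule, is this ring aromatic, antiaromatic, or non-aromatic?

The p orbitals form a continuous loop: every atom in a ring double bond is sp² and brings one electron to the p orbital; the sulfur donates one lone pair from its p orbital. The ring is fully conjugated.
Tallying contributions gives 4 × 2 = 8 from the double-bond units + 2 from the S atom = 10.
That gives a 4n+2 count (10, n = 2).

Aromatic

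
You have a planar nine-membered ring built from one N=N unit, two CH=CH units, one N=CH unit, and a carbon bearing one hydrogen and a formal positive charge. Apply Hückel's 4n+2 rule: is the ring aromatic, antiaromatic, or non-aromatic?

Every ring atom contributes a p orbital perpendicular to the ring (each doubly-bonded ring atom is sp² with one p-orbital electron; each =N– nitrogen is pyridine-type (lone pair in the sp² plane, one electron in the p orbital); the carbocation has an empty p orbital), so the π system is cyclic and fully conjugated.
Tallying contributions gives 4 × 2 = 8 from the double-bond units + 0 from the CH(+) atom = 8.
8 is a 4n count (n = 2), so the planar conjugated ring is antiaromatic.

Antiaromatic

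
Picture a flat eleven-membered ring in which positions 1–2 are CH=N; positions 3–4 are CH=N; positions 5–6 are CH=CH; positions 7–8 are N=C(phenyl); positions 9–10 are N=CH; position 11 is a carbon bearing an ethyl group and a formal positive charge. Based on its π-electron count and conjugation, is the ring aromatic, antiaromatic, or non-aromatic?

The p orbitals form a continuous loop: the double-bond atoms are sp², each contributing one p electron; each =N– nitrogen is pyridine-type (lone pair in the sp² plane, one electron in the p orbital); the carbocation has an empty p orbital. The ring is fully conjugated.
Tallying contributions gives 5 × 2 = 10 from the double-bond units + 0 from the C(ethyl)(+) atom = 10.
Since 10 = 4·2 + 2, the ring meets the 4n+2 criterion.

Aromatic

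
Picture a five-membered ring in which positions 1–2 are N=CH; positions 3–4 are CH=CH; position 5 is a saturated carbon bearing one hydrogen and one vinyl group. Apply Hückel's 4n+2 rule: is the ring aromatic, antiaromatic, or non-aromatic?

The CH(vinyl) carbon is saturated: that saturated carbon is sp³ and has no p orbital in the ring π system. Conjugation is not continuous around the ring.
Broken conjugation rules out both aromaticity and antiaromaticity.

Non-aromatic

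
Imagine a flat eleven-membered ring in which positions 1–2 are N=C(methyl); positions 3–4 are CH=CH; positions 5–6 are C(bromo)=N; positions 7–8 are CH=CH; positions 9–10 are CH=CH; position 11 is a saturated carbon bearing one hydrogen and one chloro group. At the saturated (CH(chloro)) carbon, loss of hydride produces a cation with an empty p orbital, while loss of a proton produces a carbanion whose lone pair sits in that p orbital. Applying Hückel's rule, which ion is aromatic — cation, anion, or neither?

The cation

Both ions have a continuous loop of p orbitals — each ring atom is sp².
Cation: 5 × 2 + 0 = 10 π electrons → 4(2)+2, aromatic.
Anion: 5 × 2 + 2 = 12 π electrons → 4(3), antiaromatic.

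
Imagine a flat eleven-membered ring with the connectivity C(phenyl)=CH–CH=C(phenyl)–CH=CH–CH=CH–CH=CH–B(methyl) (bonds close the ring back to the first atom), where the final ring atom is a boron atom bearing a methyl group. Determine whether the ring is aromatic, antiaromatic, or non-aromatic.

Aromatic

The p orbitals form a continuous loop: every atom in a ring double bond is sp² and brings one electron to the p orbital; the boron has an empty p orbital. The ring is fully conjugated.
Tallying contributions gives 5 × 2 = 10 from the double-bond units + 0 from the B(methyl) atom = 10.
With 10 π electrons (n = 2), the Hückel 4n+2 condition holds.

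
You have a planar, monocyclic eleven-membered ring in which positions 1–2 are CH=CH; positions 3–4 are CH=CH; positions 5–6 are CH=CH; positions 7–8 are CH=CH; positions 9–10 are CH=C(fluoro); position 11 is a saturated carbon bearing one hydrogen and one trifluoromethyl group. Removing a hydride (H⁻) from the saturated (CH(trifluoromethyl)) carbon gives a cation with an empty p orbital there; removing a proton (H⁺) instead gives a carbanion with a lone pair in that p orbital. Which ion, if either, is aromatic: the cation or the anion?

The cation

Both ions have a continuous loop of p orbitals — each ring atom is sp².
Cation: 5 × 2 + 0 = 10 π electrons → 4(2)+2, aromatic.
Anion: 5 × 2 + 2 = 12 π electrons → 4(3), antiaromatic.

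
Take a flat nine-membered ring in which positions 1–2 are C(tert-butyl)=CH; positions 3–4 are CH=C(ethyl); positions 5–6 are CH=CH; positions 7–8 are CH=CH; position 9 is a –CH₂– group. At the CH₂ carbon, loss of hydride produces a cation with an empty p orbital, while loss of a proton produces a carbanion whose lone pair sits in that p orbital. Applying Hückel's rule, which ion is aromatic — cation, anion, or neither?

Once that carbon is sp², every ring atom has a p orbital and both ions are fully conjugated.
Cation: 4 × 2 + 0 = 8 π electrons → 4(2), antiaromatic.
Anion: 4 × 2 + 2 = 10 π electrons → 4(2)+2, aromatic.

The anion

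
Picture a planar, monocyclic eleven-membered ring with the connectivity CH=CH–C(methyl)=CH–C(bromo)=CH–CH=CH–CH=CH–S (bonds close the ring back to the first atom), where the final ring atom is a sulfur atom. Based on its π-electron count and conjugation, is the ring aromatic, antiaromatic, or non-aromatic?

All ring atoms are sp² and supply a p orbital to the ring (each doubly-bonded ring atom is sp² with one p-orbital electron; the sulfur donates one lone pair from its p orbital); the conjugation is uninterrupted.
Tallying contributions gives 5 × 2 = 10 from the double-bond units + 2 from the S atom = 12.
12 is a 4n count (n = 3), so the planar conjugated ring is antiaromatic.

Antiaromatic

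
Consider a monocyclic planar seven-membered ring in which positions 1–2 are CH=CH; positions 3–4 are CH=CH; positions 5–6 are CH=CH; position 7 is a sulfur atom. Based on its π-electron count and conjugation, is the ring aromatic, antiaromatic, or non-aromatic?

Antiaromatic

The p orbitals form a continuous loop: every atom in a ring double bond is sp² and brings one electron to the p orbital; the sulfur donates one lone pair from its p orbital. The ring is fully conjugated.
π-electron count: 3 × 2 = 6 from the double-bond units + 2 from the S atom = 8.
8 = 4(2); a planar, fully conjugated 4n system is antiaromatic.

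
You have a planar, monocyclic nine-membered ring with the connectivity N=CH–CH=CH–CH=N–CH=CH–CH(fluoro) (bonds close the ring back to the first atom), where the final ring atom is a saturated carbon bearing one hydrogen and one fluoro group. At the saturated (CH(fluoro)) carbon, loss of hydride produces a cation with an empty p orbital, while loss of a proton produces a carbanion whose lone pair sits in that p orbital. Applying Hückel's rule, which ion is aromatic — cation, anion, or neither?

In both ions every ring atom is sp² and contributes a p orbital, so both rings are fully conjugated.
Cation: 4 × 2 + 0 = 8 π electrons → 4(2), antiaromatic.
Anion: 4 × 2 + 2 = 10 π electrons → 4(2)+2, aromatic.

The anion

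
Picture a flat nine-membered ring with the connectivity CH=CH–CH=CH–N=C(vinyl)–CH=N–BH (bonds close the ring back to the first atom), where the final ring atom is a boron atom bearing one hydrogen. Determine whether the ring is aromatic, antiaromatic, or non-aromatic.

Check conjugation: every atom in a ring double bond is sp² and brings one electron to the p orbital; each =N– nitrogen is pyridine-type (lone pair in the sp² plane, one electron in the p orbital); the boron has an empty p orbital — every position has a p orbital, so the cyclic π system is continuous.
Adding the contributions, 4 × 2 = 8 from the double-bond units + 0 from the BH atom = 8.
A 4n π count (8, n = 2) in a planar conjugated ring means antiaromatic.

Antiaromatic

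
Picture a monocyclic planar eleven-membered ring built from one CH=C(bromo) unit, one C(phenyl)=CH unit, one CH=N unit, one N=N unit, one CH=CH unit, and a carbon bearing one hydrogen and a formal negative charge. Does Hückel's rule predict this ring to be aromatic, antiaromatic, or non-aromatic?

Every ring atom contributes a p orbital perpendicular to the ring (each doubly-bonded ring atom is sp² with one p-orbital electron; the doubly-bonded nitrogens are pyridine-type — their lone pairs lie in the ring plane, leaving one electron in the p orbital; the carbanion's lone pair occupies the p orbital), so the π system is cyclic and fully conjugated.
π-electron count: 5 × 2 = 10 from the double-bond units + 2 from the CH(-) atom = 12.
12 is a 4n count (n = 3), so the planar conjugated ring is antiaromatic.

Antiaromatic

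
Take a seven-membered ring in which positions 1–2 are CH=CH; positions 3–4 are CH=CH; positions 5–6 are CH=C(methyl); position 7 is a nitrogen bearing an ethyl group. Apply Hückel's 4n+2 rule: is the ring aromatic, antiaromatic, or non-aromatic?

Antiaromatic

Every ring atom contributes a p orbital perpendicular to the ring (each doubly-bonded ring atom is sp² with one p-orbital electron; the pyrrole-type nitrogen donates its lone pair from the p orbital), so the π system is cyclic and fully conjugated.
Counting π electrons: 3 × 2 = 6 from the double-bond units + 2 from the N(ethyl) atom = 8.
8 is a 4n count (n = 2), so the planar conjugated ring is antiaromatic.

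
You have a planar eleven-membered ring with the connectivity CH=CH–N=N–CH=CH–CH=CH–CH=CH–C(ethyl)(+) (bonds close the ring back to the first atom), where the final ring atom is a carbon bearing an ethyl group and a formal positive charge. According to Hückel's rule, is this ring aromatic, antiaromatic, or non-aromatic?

Check conjugation: every atom in a ring double bond is sp² and brings one electron to the p orbital; each =N– nitrogen is pyridine-type (lone pair in the sp² plane, one electron in the p orbital); the carbocation has an empty p orbital — every position has a p orbital, so the cyclic π system is continuous.
Tallying contributions gives 5 × 2 = 10 from the double-bond units + 0 from the C(ethyl)(+) atom = 10.
Since 10 = 4·2 + 2, the ring meets the 4n+2 criterion.

Aromatic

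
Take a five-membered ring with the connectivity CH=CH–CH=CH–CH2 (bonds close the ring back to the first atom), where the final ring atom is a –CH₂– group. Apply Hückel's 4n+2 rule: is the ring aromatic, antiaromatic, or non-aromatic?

Non-aromatic

Because the tetrahedral CH₂ carbon is sp³ and has no p orbital in the ring π system at the CH2 position, the π system cannot extend all the way around the ring.
Hückel's rule only applies to fully conjugated rings, so this one is simply non-aromatic.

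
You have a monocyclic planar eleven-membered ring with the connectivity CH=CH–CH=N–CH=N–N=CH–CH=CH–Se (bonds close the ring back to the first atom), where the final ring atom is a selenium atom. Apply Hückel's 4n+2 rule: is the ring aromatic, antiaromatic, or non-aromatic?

Check conjugation: every atom in a ring double bond is sp² and brings one electron to the p orbital; each sp² =N– keeps its lone pair in-plane and puts one electron into the π system; the selenium donates one lone pair from its p orbital — every position has a p orbital, so the cyclic π system is continuous.
Counting π electrons: 5 × 2 = 10 from the double-bond units + 2 from the Se atom = 12.
12 is a 4n count (n = 3), so the planar conjugated ring is antiaromatic.

Antiaromatic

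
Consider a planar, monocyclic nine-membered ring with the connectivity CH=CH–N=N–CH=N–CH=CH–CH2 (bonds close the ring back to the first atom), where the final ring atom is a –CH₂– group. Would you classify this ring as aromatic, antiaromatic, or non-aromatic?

Because the tetrahedral CH₂ carbon is sp³ and has no p orbital in the ring π system at the CH2 position, the π system cannot extend all the way around the ring.
Without a continuous loop of overlapping p orbitals the Hückel electron count never comes into play.

Non-aromatic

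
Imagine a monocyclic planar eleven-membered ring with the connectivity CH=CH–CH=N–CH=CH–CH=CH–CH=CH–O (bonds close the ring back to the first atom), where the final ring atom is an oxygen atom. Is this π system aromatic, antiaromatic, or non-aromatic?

Antiaromatic

Check conjugation: the double-bond atoms are sp², each contributing one p electron; each sp² =N– keeps its lone pair in-plane and puts one electron into the π system; the oxygen donates one lone pair from its p orbital — every position has a p orbital, so the cyclic π system is continuous.
π-electron count: 5 × 2 = 10 from the double-bond units + 2 from the O atom = 12.
12 is a 4n count (n = 3), so the planar conjugated ring is antiaromatic.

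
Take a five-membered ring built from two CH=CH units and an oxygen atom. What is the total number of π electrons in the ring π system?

The p orbitals form a continuous loop: each doubly-bonded ring atom is sp² with one p-orbital electron; the oxygen donates one lone pair from its p orbital. The ring is fully conjugated.
Counting π electrons: 2 × 2 = 4 from the double-bond units + 2 from the O atom = 6.
(This ring is furan.)

6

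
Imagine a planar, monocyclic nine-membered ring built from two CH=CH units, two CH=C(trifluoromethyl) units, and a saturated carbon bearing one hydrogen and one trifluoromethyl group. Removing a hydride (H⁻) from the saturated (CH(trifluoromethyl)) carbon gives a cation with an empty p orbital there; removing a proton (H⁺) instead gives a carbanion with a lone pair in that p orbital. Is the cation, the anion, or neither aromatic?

The anion

In either ion the ring is fully conjugated: every atom, including the new sp² carbon, supplies a p orbital.
Cation: 4 × 2 + 0 = 8 π electrons → 4(2), antiaromatic.
Anion: 4 × 2 + 2 = 10 π electrons → 4(2)+2, aromatic.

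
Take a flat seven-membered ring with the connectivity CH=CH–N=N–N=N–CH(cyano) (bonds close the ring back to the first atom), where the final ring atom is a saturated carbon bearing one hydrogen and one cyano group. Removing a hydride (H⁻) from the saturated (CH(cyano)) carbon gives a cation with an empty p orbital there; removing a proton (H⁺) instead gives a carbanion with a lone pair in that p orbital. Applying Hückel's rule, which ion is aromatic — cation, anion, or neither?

Both ions have a continuous loop of p orbitals — each ring atom is sp².
Cation: 3 × 2 + 0 = 6 π electrons → 4(1)+2, aromatic.
Anion: 3 × 2 + 2 = 8 π electrons → 4(2), antiaromatic.

The cation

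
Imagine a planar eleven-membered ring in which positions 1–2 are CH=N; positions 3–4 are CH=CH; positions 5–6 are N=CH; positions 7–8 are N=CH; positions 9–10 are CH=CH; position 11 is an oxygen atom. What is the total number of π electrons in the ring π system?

12

All ring atoms are sp² and supply a p orbital to the ring (the double-bond atoms are sp², each contributing one p electron; the doubly-bonded nitrogens are pyridine-type — their lone pairs lie in the ring plane, leaving one electron in the p orbital; the oxygen donates one lone pair from its p orbital); the conjugation is uninterrupted.
Tallying contributions gives 5 × 2 = 10 from the double-bond units + 2 from the O atom = 12.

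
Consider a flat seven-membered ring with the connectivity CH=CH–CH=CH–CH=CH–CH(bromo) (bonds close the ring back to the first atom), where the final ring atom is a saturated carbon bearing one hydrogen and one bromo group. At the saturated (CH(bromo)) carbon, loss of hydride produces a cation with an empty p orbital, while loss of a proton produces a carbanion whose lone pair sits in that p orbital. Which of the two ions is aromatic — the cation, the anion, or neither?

The cation

Both ions have a continuous loop of p orbitals — each ring atom is sp².
Cation: 3 × 2 + 0 = 6 π electrons → 4(1)+2, aromatic.
Anion: 3 × 2 + 2 = 8 π electrons → 4(2), antiaromatic.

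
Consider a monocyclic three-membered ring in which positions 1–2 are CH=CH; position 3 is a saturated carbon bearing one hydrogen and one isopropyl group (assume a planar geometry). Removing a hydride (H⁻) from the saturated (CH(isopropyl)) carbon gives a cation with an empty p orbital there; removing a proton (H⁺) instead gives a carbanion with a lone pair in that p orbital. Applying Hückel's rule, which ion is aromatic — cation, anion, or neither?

The cation

Once that carbon is sp², every ring atom has a p orbital and both ions are fully conjugated.
Cation: 1 × 2 + 0 = 2 π electrons → 4(0)+2, aromatic.
Anion: 1 × 2 + 2 = 4 π electrons → 4(1), antiaromatic.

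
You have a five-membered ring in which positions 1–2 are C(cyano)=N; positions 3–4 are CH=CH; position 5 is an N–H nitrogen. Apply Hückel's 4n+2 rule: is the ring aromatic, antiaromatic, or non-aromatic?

The p orbitals form a continuous loop: each doubly-bonded ring atom is sp² with one p-orbital electron; the doubly-bonded nitrogens are pyridine-type — their lone pairs lie in the ring plane, leaving one electron in the p orbital; the pyrrole-type nitrogen donates its lone pair from the p orbital. The ring is fully conjugated.
Adding the contributions, 2 × 2 = 4 from the double-bond units + 2 from the NH atom = 6.
With 6 π electrons (n = 1), the Hückel 4n+2 condition holds.

Aromatic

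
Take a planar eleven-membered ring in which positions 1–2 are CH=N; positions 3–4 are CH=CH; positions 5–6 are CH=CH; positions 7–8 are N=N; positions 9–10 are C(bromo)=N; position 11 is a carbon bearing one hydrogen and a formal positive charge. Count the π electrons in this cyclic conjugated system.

Every ring atom contributes a p orbital perpendicular to the ring (the double-bond atoms are sp², each contributing one p electron; the doubly-bonded nitrogens are pyridine-type — their lone pairs lie in the ring plane, leaving one electron in the p orbital; the carbocation has an empty p orbital), so the π system is cyclic and fully conjugated.
Adding the contributions, 5 × 2 = 10 from the double-bond units + 0 from the CH(+) atom = 10.

10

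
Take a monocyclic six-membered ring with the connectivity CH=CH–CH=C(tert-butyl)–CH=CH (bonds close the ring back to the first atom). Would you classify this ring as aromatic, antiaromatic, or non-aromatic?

Aromatic

All ring atoms are sp² and supply a p orbital to the ring (every atom in a ring double bond is sp² and brings one electron to the p orbital); the conjugation is uninterrupted.
Adding the contributions, 3 × 2 = 6 from the 3 double-bond units.
With 6 π electrons (n = 1), the Hückel 4n+2 condition holds.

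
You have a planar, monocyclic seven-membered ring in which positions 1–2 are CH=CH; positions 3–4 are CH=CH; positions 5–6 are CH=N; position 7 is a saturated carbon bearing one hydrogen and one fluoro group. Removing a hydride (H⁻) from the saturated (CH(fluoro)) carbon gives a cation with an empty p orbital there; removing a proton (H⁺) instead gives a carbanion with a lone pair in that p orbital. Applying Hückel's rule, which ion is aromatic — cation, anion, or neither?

The cation

Once that carbon is sp², every ring atom has a p orbital and both ions are fully conjugated.
Cation: 3 × 2 + 0 = 6 π electrons → 4(1)+2, aromatic.
Anion: 3 × 2 + 2 = 8 π electrons → 4(2), antiaromatic.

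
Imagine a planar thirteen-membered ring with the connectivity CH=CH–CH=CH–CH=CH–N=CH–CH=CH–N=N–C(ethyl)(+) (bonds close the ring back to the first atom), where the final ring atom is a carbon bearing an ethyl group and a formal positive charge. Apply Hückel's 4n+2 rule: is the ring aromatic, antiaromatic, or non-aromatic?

The p orbitals form a continuous loop: each doubly-bonded ring atom is sp² with one p-orbital electron; the doubly-bonded nitrogens are pyridine-type — their lone pairs lie in the ring plane, leaving one electron in the p orbital; the carbocation has an empty p orbital. The ring is fully conjugated.
Counting π electrons: 6 × 2 = 12 from the double-bond units + 0 from the C(ethyl)(+) atom = 12.
With 12 = 4·3 π electrons, Hückel's rule classifies the planar ring as antiaromatic.

Antiaromatic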